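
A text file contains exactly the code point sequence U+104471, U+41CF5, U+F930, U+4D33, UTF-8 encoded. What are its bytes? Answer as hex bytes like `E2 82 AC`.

U+104471: 4-byte form → F4 84 91 B1.
U+41CF5: 4-byte form → F1 81 B3 B5.
U+F930: 3-byte form → EF A4 B0.
U+4D33: 3-byte form → E4 B4 B3.
Concatenated (14 bytes): F4 84 91 B1 F1 81 B3 B5 EF A4 B0 E4 B4 B3.

F4 84 91 B1 F1 81 B3 B5 EF A4 B0 E4 B4 B3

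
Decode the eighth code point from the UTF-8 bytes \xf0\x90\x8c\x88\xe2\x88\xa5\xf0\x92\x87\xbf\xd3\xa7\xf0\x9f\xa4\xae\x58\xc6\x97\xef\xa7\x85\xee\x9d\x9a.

U+F9C5

Offset 0: leading byte 0xF0 = 11110000 → 4-byte char #1 = F0 90 8C 88.
Offset 4: leading byte 0xE2 = 11100010 → 3-byte char #2 = E2 88 A5.
Offset 7: leading byte 0xF0 = 11110000 → 4-byte char #3 = F0 92 87 BF.
Offset 11: leading byte 0xD3 = 11010011 → 2-byte char #4 = D3 A7.
Offset 13: leading byte 0xF0 = 11110000 → 4-byte char #5 = F0 9F A4 AE.
Offset 17: leading byte 0x58 = 01011000 → 1-byte char #6 = 58.
Offset 18: leading byte 0xC6 = 11000110 → 2-byte char #7 = C6 97.
Offset 20: leading byte 0xEF = 11101111 → 3-byte char #8 = EF A7 85.
Leading byte 0xEF = 11101111 matches 1110xxxx → 3-byte sequence.
Byte 1: 0xEF = 11101111, payload 1111 (4 bits).
Byte 2: 0xA7 = 10100111 (10xxxxxx ✓), payload 100111.
Byte 3: 0x85 = 10000101 (10xxxxxx ✓), payload 000101.
Concatenate: 1111100111000101 = 0xF9C5 (16 bits → U+F9C5).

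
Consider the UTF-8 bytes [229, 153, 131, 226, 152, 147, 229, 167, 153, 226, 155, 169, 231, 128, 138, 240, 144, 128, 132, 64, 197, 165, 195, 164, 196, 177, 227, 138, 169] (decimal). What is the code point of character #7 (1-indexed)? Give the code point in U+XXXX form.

U+0040

Offset 0: leading byte 0xE5 = 11100101 → 3-byte char #1 = E5 99 83.
Offset 3: leading byte 0xE2 = 11100010 → 3-byte char #2 = E2 98 93.
Offset 6: leading byte 0xE5 = 11100101 → 3-byte char #3 = E5 A7 99.
Offset 9: leading byte 0xE2 = 11100010 → 3-byte char #4 = E2 9B A9.
Offset 12: leading byte 0xE7 = 11100111 → 3-byte char #5 = E7 80 8A.
Offset 15: leading byte 0xF0 = 11110000 → 4-byte char #6 = F0 90 80 84.
Offset 19: leading byte 0x40 = 01000000 → 1-byte char #7 = 40.
Leading byte 0x40 = 01000000 matches 0xxxxxxx → 1-byte sequence.
Byte 1: 0x40 = 01000000, payload 1000000 (7 bits).
Concatenate: 1000000 = 0x40 (7 bits → U+0040).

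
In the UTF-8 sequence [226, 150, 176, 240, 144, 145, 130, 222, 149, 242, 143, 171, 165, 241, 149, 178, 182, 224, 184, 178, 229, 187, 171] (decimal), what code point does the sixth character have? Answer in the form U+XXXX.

Offset 0: leading byte 0xE2 = 11100010 → 3-byte char #1 = E2 96 B0.
Offset 3: leading byte 0xF0 = 11110000 → 4-byte char #2 = F0 90 91 82.
Offset 7: leading byte 0xDE = 11011110 → 2-byte char #3 = DE 95.
Offset 9: leading byte 0xF2 = 11110010 → 4-byte char #4 = F2 8F AB A5.
Offset 13: leading byte 0xF1 = 11110001 → 4-byte char #5 = F1 95 B2 B6.
Offset 17: leading byte 0xE0 = 11100000 → 3-byte char #6 = E0 B8 B2.
Leading byte 0xE0 = 11100000 matches 1110xxxx → 3-byte sequence.
Byte 1: 0xE0 = 11100000, payload 0000 (4 bits).
Byte 2: 0xB8 = 10111000 (10xxxxxx ✓), payload 111000.
Byte 3: 0xB2 = 10110010 (10xxxxxx ✓), payload 110010.
Concatenate: 0000111000110010 = 0xE32 (16 bits → U+0E32).

U+0E32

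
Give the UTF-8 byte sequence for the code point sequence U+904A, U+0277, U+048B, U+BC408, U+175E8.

U+904A: 3-byte form → E9 81 8A.
U+0277: 2-byte form → C9 B7.
U+048B: 2-byte form → D2 8B.
U+BC408: 4-byte form → F2 BC 90 88.
U+175E8: 4-byte form → F0 97 97 A8.
Concatenated (15 bytes): E9 81 8A C9 B7 D2 8B F2 BC 90 88 F0 97 97 A8.

E9 81 8A C9 B7 D2 8B F2 BC 90 88 F0 97 97 A8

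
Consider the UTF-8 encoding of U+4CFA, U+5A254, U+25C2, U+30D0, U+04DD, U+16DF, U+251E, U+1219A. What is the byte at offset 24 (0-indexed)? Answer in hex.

U+4CFA → 3-byte form E4 B3 BA at offsets 0–2.
U+5A254 → 4-byte form F1 9A 89 94 at offsets 3–6.
U+25C2 → 3-byte form E2 97 82 at offsets 7–9.
U+30D0 → 3-byte form E3 83 90 at offsets 10–12.
U+04DD → 2-byte form D3 9D at offsets 13–14.
U+16DF → 3-byte form E1 9B 9F at offsets 15–17.
U+251E → 3-byte form E2 94 9E at offsets 18–20.
U+1219A → 4-byte form F0 92 86 9A at offsets 21–24.
Offset 24 falls in char 8's range; it's byte 4 of F0 92 86 9A = 0x9A.

0x9A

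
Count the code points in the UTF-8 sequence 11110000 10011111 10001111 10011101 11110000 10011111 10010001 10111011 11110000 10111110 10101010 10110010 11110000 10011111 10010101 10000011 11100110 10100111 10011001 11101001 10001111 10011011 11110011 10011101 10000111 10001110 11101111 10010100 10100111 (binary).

Byte at offset 0: 0xF0 = 11110000 → 4-byte char (#1). Advance 4.
Byte at offset 4: 0xF0 = 11110000 → 4-byte char (#2). Advance 4.
Byte at offset 8: 0xF0 = 11110000 → 4-byte char (#3). Advance 4.
Byte at offset 12: 0xF0 = 11110000 → 4-byte char (#4). Advance 4.
Byte at offset 16: 0xE6 = 11100110 → 3-byte char (#5). Advance 3.
Byte at offset 19: 0xE9 = 11101001 → 3-byte char (#6). Advance 3.
Byte at offset 22: 0xF3 = 11110011 → 4-byte char (#7). Advance 4.
Byte at offset 26: 0xEF = 11101111 → 3-byte char (#8). Advance 3.
Reached end at offset 29 after 8 code points.

8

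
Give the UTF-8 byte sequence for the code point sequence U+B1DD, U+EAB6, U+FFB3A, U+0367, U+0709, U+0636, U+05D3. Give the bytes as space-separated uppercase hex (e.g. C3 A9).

U+B1DD: 3-byte form → EB 87 9D.
U+EAB6: 3-byte form → EE AA B6.
U+FFB3A: 4-byte form → F3 BF AC BA.
U+0367: 2-byte form → CD A7.
U+0709: 2-byte form → DC 89.
U+0636: 2-byte form → D8 B6.
U+05D3: 2-byte form → D7 93.
Concatenated (18 bytes): EB 87 9D EE AA B6 F3 BF AC BA CD A7 DC 89 D8 B6 D7 93.

EB 87 9D EE AA B6 F3 BF AC BA CD A7 DC 89 D8 B6 D7 93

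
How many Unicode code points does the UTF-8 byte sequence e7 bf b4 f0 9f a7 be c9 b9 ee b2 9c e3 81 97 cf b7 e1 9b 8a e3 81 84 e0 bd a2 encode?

9

Byte at offset 0: 0xE7 = 11100111 → 3-byte char (#1). Advance 3.
Byte at offset 3: 0xF0 = 11110000 → 4-byte char (#2). Advance 4.
Byte at offset 7: 0xC9 = 11001001 → 2-byte char (#3). Advance 2.
Byte at offset 9: 0xEE = 11101110 → 3-byte char (#4). Advance 3.
Byte at offset 12: 0xE3 = 11100011 → 3-byte char (#5). Advance 3.
Byte at offset 15: 0xCF = 11001111 → 2-byte char (#6). Advance 2.
Byte at offset 17: 0xE1 = 11100001 → 3-byte char (#7). Advance 3.
Byte at offset 20: 0xE3 = 11100011 → 3-byte char (#8). Advance 3.
Byte at offset 23: 0xE0 = 11100000 → 3-byte char (#9). Advance 3.
Reached end at offset 26 after 9 code points.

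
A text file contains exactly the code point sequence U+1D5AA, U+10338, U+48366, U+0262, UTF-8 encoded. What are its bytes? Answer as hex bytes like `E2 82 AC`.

U+1D5AA: 4-byte form → F0 9D 96 AA.
U+10338: 4-byte form → F0 90 8C B8.
U+48366: 4-byte form → F1 88 8D A6.
U+0262: 2-byte form → C9 A2.
Concatenated (14 bytes): F0 9D 96 AA F0 90 8C B8 F1 88 8D A6 C9 A2.

F0 9D 96 AA F0 90 8C B8 F1 88 8D A6 C9 A2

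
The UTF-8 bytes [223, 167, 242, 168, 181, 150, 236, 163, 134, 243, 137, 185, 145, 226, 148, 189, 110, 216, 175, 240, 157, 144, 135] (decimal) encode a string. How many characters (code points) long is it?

8

Byte at offset 0: 0xDF = 11011111 → 2-byte char (#1). Advance 2.
Byte at offset 2: 0xF2 = 11110010 → 4-byte char (#2). Advance 4.
Byte at offset 6: 0xEC = 11101100 → 3-byte char (#3). Advance 3.
Byte at offset 9: 0xF3 = 11110011 → 4-byte char (#4). Advance 4.
Byte at offset 13: 0xE2 = 11100010 → 3-byte char (#5). Advance 3.
Byte at offset 16: 0x6E = 01101110 → 1-byte char (#6). Advance 1.
Byte at offset 17: 0xD8 = 11011000 → 2-byte char (#7). Advance 2.
Byte at offset 19: 0xF0 = 11110000 → 4-byte char (#8). Advance 4.
Reached end at offset 23 after 8 code points.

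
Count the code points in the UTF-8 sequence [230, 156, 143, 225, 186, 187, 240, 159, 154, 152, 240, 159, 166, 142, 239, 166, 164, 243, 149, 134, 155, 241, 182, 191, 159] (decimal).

7

Byte at offset 0: 0xE6 = 11100110 → 3-byte char (#1). Advance 3.
Byte at offset 3: 0xE1 = 11100001 → 3-byte char (#2). Advance 3.
Byte at offset 6: 0xF0 = 11110000 → 4-byte char (#3). Advance 4.
Byte at offset 10: 0xF0 = 11110000 → 4-byte char (#4). Advance 4.
Byte at offset 14: 0xEF = 11101111 → 3-byte char (#5). Advance 3.
Byte at offset 17: 0xF3 = 11110011 → 4-byte char (#6). Advance 4.
Byte at offset 21: 0xF1 = 11110001 → 4-byte char (#7). Advance 4.
Reached end at offset 25 after 7 code points.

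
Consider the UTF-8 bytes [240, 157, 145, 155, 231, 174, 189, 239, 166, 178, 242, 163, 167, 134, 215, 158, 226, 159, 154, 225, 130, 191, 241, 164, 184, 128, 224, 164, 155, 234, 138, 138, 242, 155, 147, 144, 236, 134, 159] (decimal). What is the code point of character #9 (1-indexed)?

U+091B

Offset 0: leading byte 0xF0 = 11110000 → 4-byte char #1 = F0 9D 91 9B.
Offset 4: leading byte 0xE7 = 11100111 → 3-byte char #2 = E7 AE BD.
Offset 7: leading byte 0xEF = 11101111 → 3-byte char #3 = EF A6 B2.
Offset 10: leading byte 0xF2 = 11110010 → 4-byte char #4 = F2 A3 A7 86.
Offset 14: leading byte 0xD7 = 11010111 → 2-byte char #5 = D7 9E.
Offset 16: leading byte 0xE2 = 11100010 → 3-byte char #6 = E2 9F 9A.
Offset 19: leading byte 0xE1 = 11100001 → 3-byte char #7 = E1 82 BF.
Offset 22: leading byte 0xF1 = 11110001 → 4-byte char #8 = F1 A4 B8 80.
Offset 26: leading byte 0xE0 = 11100000 → 3-byte char #9 = E0 A4 9B.
Leading byte 0xE0 = 11100000 matches 1110xxxx → 3-byte sequence.
Byte 1: 0xE0 = 11100000, payload 0000 (4 bits).
Byte 2: 0xA4 = 10100100 (10xxxxxx ✓), payload 100100.
Byte 3: 0x9B = 10011011 (10xxxxxx ✓), payload 011011.
Concatenate: 0000100100011011 = 0x91B (16 bits → U+091B).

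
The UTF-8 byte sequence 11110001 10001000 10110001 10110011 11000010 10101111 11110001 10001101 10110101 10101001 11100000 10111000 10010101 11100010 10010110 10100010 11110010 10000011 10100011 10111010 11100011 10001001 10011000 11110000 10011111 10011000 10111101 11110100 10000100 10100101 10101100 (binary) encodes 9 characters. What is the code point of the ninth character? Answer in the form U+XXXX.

Offset 0: leading byte 0xF1 = 11110001 → 4-byte char #1 = F1 88 B1 B3.
Offset 4: leading byte 0xC2 = 11000010 → 2-byte char #2 = C2 AF.
Offset 6: leading byte 0xF1 = 11110001 → 4-byte char #3 = F1 8D B5 A9.
Offset 10: leading byte 0xE0 = 11100000 → 3-byte char #4 = E0 B8 95.
Offset 13: leading byte 0xE2 = 11100010 → 3-byte char #5 = E2 96 A2.
Offset 16: leading byte 0xF2 = 11110010 → 4-byte char #6 = F2 83 A3 BA.
Offset 20: leading byte 0xE3 = 11100011 → 3-byte char #7 = E3 89 98.
Offset 23: leading byte 0xF0 = 11110000 → 4-byte char #8 = F0 9F 98 BD.
Offset 27: leading byte 0xF4 = 11110100 → 4-byte char #9 = F4 84 A5 AC.
Leading byte 0xF4 = 11110100 matches 11110xxx → 4-byte sequence.
Byte 1: 0xF4 = 11110100, payload 100 (3 bits).
Byte 2: 0x84 = 10000100 (10xxxxxx ✓), payload 000100.
Byte 3: 0xA5 = 10100101 (10xxxxxx ✓), payload 100101.
Byte 4: 0xAC = 10101100 (10xxxxxx ✓), payload 101100.
Concatenate: 100000100100101101100 = 0x10496C (21 bits → U+10496C).

U+10496C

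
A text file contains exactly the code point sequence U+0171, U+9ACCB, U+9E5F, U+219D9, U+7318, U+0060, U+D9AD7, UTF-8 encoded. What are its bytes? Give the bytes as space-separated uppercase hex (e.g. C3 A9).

U+0171: 2-byte form → C5 B1.
U+9ACCB: 4-byte form → F2 9A B3 8B.
U+9E5F: 3-byte form → E9 B9 9F.
U+219D9: 4-byte form → F0 A1 A7 99.
U+7318: 3-byte form → E7 8C 98.
U+0060: 1-byte form → 60.
U+D9AD7: 4-byte form → F3 99 AB 97.
Concatenated (21 bytes): C5 B1 F2 9A B3 8B E9 B9 9F F0 A1 A7 99 E7 8C 98 60 F3 99 AB 97.

C5 B1 F2 9A B3 8B E9 B9 9F F0 A1 A7 99 E7 8C 98 60 F3 99 AB 97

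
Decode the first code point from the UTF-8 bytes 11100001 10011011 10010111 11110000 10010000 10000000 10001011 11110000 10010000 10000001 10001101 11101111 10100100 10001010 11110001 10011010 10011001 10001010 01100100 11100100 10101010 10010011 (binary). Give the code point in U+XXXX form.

U+16D7

Offset 0: leading byte 0xE1 = 11100001 → 3-byte char #1 = E1 9B 97.
Leading byte 0xE1 = 11100001 matches 1110xxxx → 3-byte sequence.
Byte 1: 0xE1 = 11100001, payload 0001 (4 bits).
Byte 2: 0x9B = 10011011 (10xxxxxx ✓), payload 011011.
Byte 3: 0x97 = 10010111 (10xxxxxx ✓), payload 010111.
Concatenate: 0001011011010111 = 0x16D7 (16 bits → U+16D7).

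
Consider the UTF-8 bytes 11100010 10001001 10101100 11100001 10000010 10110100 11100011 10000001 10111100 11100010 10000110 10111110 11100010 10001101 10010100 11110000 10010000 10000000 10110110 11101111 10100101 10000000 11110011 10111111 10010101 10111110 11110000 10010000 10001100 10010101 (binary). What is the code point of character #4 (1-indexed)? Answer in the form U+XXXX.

U+21BE

Offset 0: leading byte 0xE2 = 11100010 → 3-byte char #1 = E2 89 AC.
Offset 3: leading byte 0xE1 = 11100001 → 3-byte char #2 = E1 82 B4.
Offset 6: leading byte 0xE3 = 11100011 → 3-byte char #3 = E3 81 BC.
Offset 9: leading byte 0xE2 = 11100010 → 3-byte char #4 = E2 86 BE.
Leading byte 0xE2 = 11100010 matches 1110xxxx → 3-byte sequence.
Byte 1: 0xE2 = 11100010, payload 0010 (4 bits).
Byte 2: 0x86 = 10000110 (10xxxxxx ✓), payload 000110.
Byte 3: 0xBE = 10111110 (10xxxxxx ✓), payload 111110.
Concatenate: 0010000110111110 = 0x21BE (16 bits → U+21BE).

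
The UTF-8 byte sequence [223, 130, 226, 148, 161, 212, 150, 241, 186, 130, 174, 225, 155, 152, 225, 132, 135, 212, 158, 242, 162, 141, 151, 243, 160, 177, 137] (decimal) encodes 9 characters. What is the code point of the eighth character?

Offset 0: leading byte 0xDF = 11011111 → 2-byte char #1 = DF 82.
Offset 2: leading byte 0xE2 = 11100010 → 3-byte char #2 = E2 94 A1.
Offset 5: leading byte 0xD4 = 11010100 → 2-byte char #3 = D4 96.
Offset 7: leading byte 0xF1 = 11110001 → 4-byte char #4 = F1 BA 82 AE.
Offset 11: leading byte 0xE1 = 11100001 → 3-byte char #5 = E1 9B 98.
Offset 14: leading byte 0xE1 = 11100001 → 3-byte char #6 = E1 84 87.
Offset 17: leading byte 0xD4 = 11010100 → 2-byte char #7 = D4 9E.
Offset 19: leading byte 0xF2 = 11110010 → 4-byte char #8 = F2 A2 8D 97.
Leading byte 0xF2 = 11110010 matches 11110xxx → 4-byte sequence.
Byte 1: 0xF2 = 11110010, payload 010 (3 bits).
Byte 2: 0xA2 = 10100010 (10xxxxxx ✓), payload 100010.
Byte 3: 0x8D = 10001101 (10xxxxxx ✓), payload 001101.
Byte 4: 0x97 = 10010111 (10xxxxxx ✓), payload 010111.
Concatenate: 010100010001101010111 = 0xA2357 (21 bits → U+A2357).

U+A2357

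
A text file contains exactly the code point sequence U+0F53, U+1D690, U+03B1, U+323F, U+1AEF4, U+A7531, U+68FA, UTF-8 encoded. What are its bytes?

U+0F53: 3-byte form → E0 BD 93.
U+1D690: 4-byte form → F0 9D 9A 90.
U+03B1: 2-byte form → CE B1.
U+323F: 3-byte form → E3 88 BF.
U+1AEF4: 4-byte form → F0 9A BB B4.
U+A7531: 4-byte form → F2 A7 94 B1.
U+68FA: 3-byte form → E6 A3 BA.
Concatenated (23 bytes): E0 BD 93 F0 9D 9A 90 CE B1 E3 88 BF F0 9A BB B4 F2 A7 94 B1 E6 A3 BA.

E0 BD 93 F0 9D 9A 90 CE B1 E3 88 BF F0 9A BB B4 F2 A7 94 B1 E6 A3 BA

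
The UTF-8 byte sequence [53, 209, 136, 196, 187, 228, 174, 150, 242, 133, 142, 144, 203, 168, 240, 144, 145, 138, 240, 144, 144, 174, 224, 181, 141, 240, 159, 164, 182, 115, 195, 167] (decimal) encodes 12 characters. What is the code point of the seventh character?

Offset 0: leading byte 0x35 = 00110101 → 1-byte char #1 = 35.
Offset 1: leading byte 0xD1 = 11010001 → 2-byte char #2 = D1 88.
Offset 3: leading byte 0xC4 = 11000100 → 2-byte char #3 = C4 BB.
Offset 5: leading byte 0xE4 = 11100100 → 3-byte char #4 = E4 AE 96.
Offset 8: leading byte 0xF2 = 11110010 → 4-byte char #5 = F2 85 8E 90.
Offset 12: leading byte 0xCB = 11001011 → 2-byte char #6 = CB A8.
Offset 14: leading byte 0xF0 = 11110000 → 4-byte char #7 = F0 90 91 8A.
Leading byte 0xF0 = 11110000 matches 11110xxx → 4-byte sequence.
Byte 1: 0xF0 = 11110000, payload 000 (3 bits).
Byte 2: 0x90 = 10010000 (10xxxxxx ✓), payload 010000.
Byte 3: 0x91 = 10010001 (10xxxxxx ✓), payload 010001.
Byte 4: 0x8A = 10001010 (10xxxxxx ✓), payload 001010.
Concatenate: 000010000010001001010 = 0x1044A (21 bits → U+1044A).

U+1044A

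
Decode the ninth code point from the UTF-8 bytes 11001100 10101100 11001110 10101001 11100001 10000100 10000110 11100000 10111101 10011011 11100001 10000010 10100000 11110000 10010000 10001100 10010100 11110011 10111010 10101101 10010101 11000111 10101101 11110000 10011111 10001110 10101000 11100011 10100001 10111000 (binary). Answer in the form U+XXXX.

Offset 0: leading byte 0xCC = 11001100 → 2-byte char #1 = CC AC.
Offset 2: leading byte 0xCE = 11001110 → 2-byte char #2 = CE A9.
Offset 4: leading byte 0xE1 = 11100001 → 3-byte char #3 = E1 84 86.
Offset 7: leading byte 0xE0 = 11100000 → 3-byte char #4 = E0 BD 9B.
Offset 10: leading byte 0xE1 = 11100001 → 3-byte char #5 = E1 82 A0.
Offset 13: leading byte 0xF0 = 11110000 → 4-byte char #6 = F0 90 8C 94.
Offset 17: leading byte 0xF3 = 11110011 → 4-byte char #7 = F3 BA AD 95.
Offset 21: leading byte 0xC7 = 11000111 → 2-byte char #8 = C7 AD.
Offset 23: leading byte 0xF0 = 11110000 → 4-byte char #9 = F0 9F 8E A8.
Leading byte 0xF0 = 11110000 matches 11110xxx → 4-byte sequence.
Byte 1: 0xF0 = 11110000, payload 000 (3 bits).
Byte 2: 0x9F = 10011111 (10xxxxxx ✓), payload 011111.
Byte 3: 0x8E = 10001110 (10xxxxxx ✓), payload 001110.
Byte 4: 0xA8 = 10101000 (10xxxxxx ✓), payload 101000.
Concatenate: 000011111001110101000 = 0x1F3A8 (21 bits → U+1F3A8).

U+1F3A8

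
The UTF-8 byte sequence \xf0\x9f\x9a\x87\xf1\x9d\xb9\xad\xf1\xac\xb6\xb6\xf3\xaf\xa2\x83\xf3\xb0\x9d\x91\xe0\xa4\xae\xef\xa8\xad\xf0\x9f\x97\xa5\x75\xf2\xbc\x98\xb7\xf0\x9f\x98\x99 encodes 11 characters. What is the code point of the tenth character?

U+BC637

Offset 0: leading byte 0xF0 = 11110000 → 4-byte char #1 = F0 9F 9A 87.
Offset 4: leading byte 0xF1 = 11110001 → 4-byte char #2 = F1 9D B9 AD.
Offset 8: leading byte 0xF1 = 11110001 → 4-byte char #3 = F1 AC B6 B6.
Offset 12: leading byte 0xF3 = 11110011 → 4-byte char #4 = F3 AF A2 83.
Offset 16: leading byte 0xF3 = 11110011 → 4-byte char #5 = F3 B0 9D 91.
Offset 20: leading byte 0xE0 = 11100000 → 3-byte char #6 = E0 A4 AE.
Offset 23: leading byte 0xEF = 11101111 → 3-byte char #7 = EF A8 AD.
Offset 26: leading byte 0xF0 = 11110000 → 4-byte char #8 = F0 9F 97 A5.
Offset 30: leading byte 0x75 = 01110101 → 1-byte char #9 = 75.
Offset 31: leading byte 0xF2 = 11110010 → 4-byte char #10 = F2 BC 98 B7.
Leading byte 0xF2 = 11110010 matches 11110xxx → 4-byte sequence.
Byte 1: 0xF2 = 11110010, payload 010 (3 bits).
Byte 2: 0xBC = 10111100 (10xxxxxx ✓), payload 111100.
Byte 3: 0x98 = 10011000 (10xxxxxx ✓), payload 011000.
Byte 4: 0xB7 = 10110111 (10xxxxxx ✓), payload 110111.
Concatenate: 010111100011000110111 = 0xBC637 (21 bits → U+BC637).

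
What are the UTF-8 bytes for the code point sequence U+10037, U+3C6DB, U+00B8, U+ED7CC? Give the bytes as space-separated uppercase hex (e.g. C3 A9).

F0 90 80 B7 F0 BC 9B 9B C2 B8 F3 AD 9F 8C

U+10037: 4-byte form → F0 90 80 B7.
U+3C6DB: 4-byte form → F0 BC 9B 9B.
U+00B8: 2-byte form → C2 B8.
U+ED7CC: 4-byte form → F3 AD 9F 8C.
Concatenated (14 bytes): F0 90 80 B7 F0 BC 9B 9B C2 B8 F3 AD 9F 8C.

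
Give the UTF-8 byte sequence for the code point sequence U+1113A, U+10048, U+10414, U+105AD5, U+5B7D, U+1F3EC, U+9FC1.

U+1113A: 4-byte form → F0 91 84 BA.
U+10048: 4-byte form → F0 90 81 88.
U+10414: 4-byte form → F0 90 90 94.
U+105AD5: 4-byte form → F4 85 AB 95.
U+5B7D: 3-byte form → E5 AD BD.
U+1F3EC: 4-byte form → F0 9F 8F AC.
U+9FC1: 3-byte form → E9 BF 81.
Concatenated (26 bytes): F0 91 84 BA F0 90 81 88 F0 90 90 94 F4 85 AB 95 E5 AD BD F0 9F 8F AC E9 BF 81.

F0 91 84 BA F0 90 81 88 F0 90 90 94 F4 85 AB 95 E5 AD BD F0 9F 8F AC E9 BF 81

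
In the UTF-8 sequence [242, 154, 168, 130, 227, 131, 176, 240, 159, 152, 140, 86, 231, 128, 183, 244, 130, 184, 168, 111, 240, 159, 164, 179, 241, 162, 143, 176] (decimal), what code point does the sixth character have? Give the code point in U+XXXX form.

Offset 0: leading byte 0xF2 = 11110010 → 4-byte char #1 = F2 9A A8 82.
Offset 4: leading byte 0xE3 = 11100011 → 3-byte char #2 = E3 83 B0.
Offset 7: leading byte 0xF0 = 11110000 → 4-byte char #3 = F0 9F 98 8C.
Offset 11: leading byte 0x56 = 01010110 → 1-byte char #4 = 56.
Offset 12: leading byte 0xE7 = 11100111 → 3-byte char #5 = E7 80 B7.
Offset 15: leading byte 0xF4 = 11110100 → 4-byte char #6 = F4 82 B8 A8.
Leading byte 0xF4 = 11110100 matches 11110xxx → 4-byte sequence.
Byte 1: 0xF4 = 11110100, payload 100 (3 bits).
Byte 2: 0x82 = 10000010 (10xxxxxx ✓), payload 000010.
Byte 3: 0xB8 = 10111000 (10xxxxxx ✓), payload 111000.
Byte 4: 0xA8 = 10101000 (10xxxxxx ✓), payload 101000.
Concatenate: 100000010111000101000 = 0x102E28 (21 bits → U+102E28).

U+102E28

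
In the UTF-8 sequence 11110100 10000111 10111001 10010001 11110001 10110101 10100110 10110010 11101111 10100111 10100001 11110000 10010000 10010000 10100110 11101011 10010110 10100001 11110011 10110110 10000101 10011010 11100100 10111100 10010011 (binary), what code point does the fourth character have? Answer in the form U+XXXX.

Offset 0: leading byte 0xF4 = 11110100 → 4-byte char #1 = F4 87 B9 91.
Offset 4: leading byte 0xF1 = 11110001 → 4-byte char #2 = F1 B5 A6 B2.
Offset 8: leading byte 0xEF = 11101111 → 3-byte char #3 = EF A7 A1.
Offset 11: leading byte 0xF0 = 11110000 → 4-byte char #4 = F0 90 90 A6.
Leading byte 0xF0 = 11110000 matches 11110xxx → 4-byte sequence.
Byte 1: 0xF0 = 11110000, payload 000 (3 bits).
Byte 2: 0x90 = 10010000 (10xxxxxx ✓), payload 010000.
Byte 3: 0x90 = 10010000 (10xxxxxx ✓), payload 010000.
Byte 4: 0xA6 = 10100110 (10xxxxxx ✓), payload 100110.
Concatenate: 000010000010000100110 = 0x10426 (21 bits → U+10426).

U+10426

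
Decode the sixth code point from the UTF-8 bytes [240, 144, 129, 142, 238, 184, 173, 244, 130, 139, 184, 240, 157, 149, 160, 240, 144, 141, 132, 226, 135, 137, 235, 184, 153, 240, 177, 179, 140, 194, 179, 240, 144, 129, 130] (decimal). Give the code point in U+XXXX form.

U+21C9

Offset 0: leading byte 0xF0 = 11110000 → 4-byte char #1 = F0 90 81 8E.
Offset 4: leading byte 0xEE = 11101110 → 3-byte char #2 = EE B8 AD.
Offset 7: leading byte 0xF4 = 11110100 → 4-byte char #3 = F4 82 8B B8.
Offset 11: leading byte 0xF0 = 11110000 → 4-byte char #4 = F0 9D 95 A0.
Offset 15: leading byte 0xF0 = 11110000 → 4-byte char #5 = F0 90 8D 84.
Offset 19: leading byte 0xE2 = 11100010 → 3-byte char #6 = E2 87 89.
Leading byte 0xE2 = 11100010 matches 1110xxxx → 3-byte sequence.
Byte 1: 0xE2 = 11100010, payload 0010 (4 bits).
Byte 2: 0x87 = 10000111 (10xxxxxx ✓), payload 000111.
Byte 3: 0x89 = 10001001 (10xxxxxx ✓), payload 001001.
Concatenate: 0010000111001001 = 0x21C9 (16 bits → U+21C9).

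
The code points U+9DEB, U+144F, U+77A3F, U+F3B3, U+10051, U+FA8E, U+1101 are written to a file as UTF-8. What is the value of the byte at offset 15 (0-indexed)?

U+9DEB → 3-byte form E9 B7 AB at offsets 0–2.
U+144F → 3-byte form E1 91 8F at offsets 3–5.
U+77A3F → 4-byte form F1 B7 A8 BF at offsets 6–9.
U+F3B3 → 3-byte form EF 8E B3 at offsets 10–12.
U+10051 → 4-byte form F0 90 81 91 at offsets 13–16.
Offset 15 falls in char 5's range; it's byte 3 of F0 90 81 91 = 0x81.

0x81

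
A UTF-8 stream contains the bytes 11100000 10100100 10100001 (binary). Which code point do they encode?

Leading byte 0xE0 = 11100000 matches 1110xxxx → 3-byte sequence.
Byte 1: 0xE0 = 11100000, payload 0000 (4 bits).
Byte 2: 0xA4 = 10100100 (10xxxxxx ✓), payload 100100.
Byte 3: 0xA1 = 10100001 (10xxxxxx ✓), payload 100001.
Concatenate: 0000100100100001 = 0x921 (16 bits → U+0921).

U+0921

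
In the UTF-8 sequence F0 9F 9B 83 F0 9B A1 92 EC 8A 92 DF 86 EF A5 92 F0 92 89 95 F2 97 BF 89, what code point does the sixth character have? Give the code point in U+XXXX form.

Offset 0: leading byte 0xF0 = 11110000 → 4-byte char #1 = F0 9F 9B 83.
Offset 4: leading byte 0xF0 = 11110000 → 4-byte char #2 = F0 9B A1 92.
Offset 8: leading byte 0xEC = 11101100 → 3-byte char #3 = EC 8A 92.
Offset 11: leading byte 0xDF = 11011111 → 2-byte char #4 = DF 86.
Offset 13: leading byte 0xEF = 11101111 → 3-byte char #5 = EF A5 92.
Offset 16: leading byte 0xF0 = 11110000 → 4-byte char #6 = F0 92 89 95.
Leading byte 0xF0 = 11110000 matches 11110xxx → 4-byte sequence.
Byte 1: 0xF0 = 11110000, payload 000 (3 bits).
Byte 2: 0x92 = 10010010 (10xxxxxx ✓), payload 010010.
Byte 3: 0x89 = 10001001 (10xxxxxx ✓), payload 001001.
Byte 4: 0x95 = 10010101 (10xxxxxx ✓), payload 010101.
Concatenate: 000010010001001010101 = 0x12255 (21 bits → U+12255).

U+12255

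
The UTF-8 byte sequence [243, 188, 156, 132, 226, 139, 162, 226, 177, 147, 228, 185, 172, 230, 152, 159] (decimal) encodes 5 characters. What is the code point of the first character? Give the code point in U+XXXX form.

U+FC704

Offset 0: leading byte 0xF3 = 11110011 → 4-byte char #1 = F3 BC 9C 84.
Leading byte 0xF3 = 11110011 matches 11110xxx → 4-byte sequence.
Byte 1: 0xF3 = 11110011, payload 011 (3 bits).
Byte 2: 0xBC = 10111100 (10xxxxxx ✓), payload 111100.
Byte 3: 0x9C = 10011100 (10xxxxxx ✓), payload 011100.
Byte 4: 0x84 = 10000100 (10xxxxxx ✓), payload 000100.
Concatenate: 011111100011100000100 = 0xFC704 (21 bits → U+FC704).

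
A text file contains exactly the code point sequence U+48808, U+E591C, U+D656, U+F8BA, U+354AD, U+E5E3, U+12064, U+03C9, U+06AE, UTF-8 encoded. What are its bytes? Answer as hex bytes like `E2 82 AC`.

F1 88 A0 88 F3 A5 A4 9C ED 99 96 EF A2 BA F0 B5 92 AD EE 97 A3 F0 92 81 A4 CF 89 DA AE

U+48808: 4-byte form → F1 88 A0 88.
U+E591C: 4-byte form → F3 A5 A4 9C.
U+D656: 3-byte form → ED 99 96.
U+F8BA: 3-byte form → EF A2 BA.
U+354AD: 4-byte form → F0 B5 92 AD.
U+E5E3: 3-byte form → EE 97 A3.
U+12064: 4-byte form → F0 92 81 A4.
U+03C9: 2-byte form → CF 89.
U+06AE: 2-byte form → DA AE.
Concatenated (29 bytes): F1 88 A0 88 F3 A5 A4 9C ED 99 96 EF A2 BA F0 B5 92 AD EE 97 A3 F0 92 81 A4 CF 89 DA AE.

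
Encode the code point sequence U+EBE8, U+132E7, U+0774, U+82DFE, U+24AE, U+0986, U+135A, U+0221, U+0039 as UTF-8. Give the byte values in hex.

EE AF A8 F0 93 8B A7 DD B4 F2 82 B7 BE E2 92 AE E0 A6 86 E1 8D 9A C8 A1 39

U+EBE8: 3-byte form → EE AF A8.
U+132E7: 4-byte form → F0 93 8B A7.
U+0774: 2-byte form → DD B4.
U+82DFE: 4-byte form → F2 82 B7 BE.
U+24AE: 3-byte form → E2 92 AE.
U+0986: 3-byte form → E0 A6 86.
U+135A: 3-byte form → E1 8D 9A.
U+0221: 2-byte form → C8 A1.
U+0039: 1-byte form → 39.
Concatenated (25 bytes): EE AF A8 F0 93 8B A7 DD B4 F2 82 B7 BE E2 92 AE E0 A6 86 E1 8D 9A C8 A1 39.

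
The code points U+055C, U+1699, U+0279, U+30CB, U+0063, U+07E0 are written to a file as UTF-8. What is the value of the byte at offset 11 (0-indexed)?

U+055C → 2-byte form D5 9C at offsets 0–1.
U+1699 → 3-byte form E1 9A 99 at offsets 2–4.
U+0279 → 2-byte form C9 B9 at offsets 5–6.
U+30CB → 3-byte form E3 83 8B at offsets 7–9.
U+0063 → 1-byte form 63 at offsets 10–10.
U+07E0 → 2-byte form DF A0 at offsets 11–12.
Offset 11 falls in char 6's range; it's byte 1 of DF A0 = 0xDF.

0xDF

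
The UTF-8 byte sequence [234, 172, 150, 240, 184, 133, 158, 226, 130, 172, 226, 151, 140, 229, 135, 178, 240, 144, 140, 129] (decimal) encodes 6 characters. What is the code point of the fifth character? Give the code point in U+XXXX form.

U+51F2

Offset 0: leading byte 0xEA = 11101010 → 3-byte char #1 = EA AC 96.
Offset 3: leading byte 0xF0 = 11110000 → 4-byte char #2 = F0 B8 85 9E.
Offset 7: leading byte 0xE2 = 11100010 → 3-byte char #3 = E2 82 AC.
Offset 10: leading byte 0xE2 = 11100010 → 3-byte char #4 = E2 97 8C.
Offset 13: leading byte 0xE5 = 11100101 → 3-byte char #5 = E5 87 B2.
Leading byte 0xE5 = 11100101 matches 1110xxxx → 3-byte sequence.
Byte 1: 0xE5 = 11100101, payload 0101 (4 bits).
Byte 2: 0x87 = 10000111 (10xxxxxx ✓), payload 000111.
Byte 3: 0xB2 = 10110010 (10xxxxxx ✓), payload 110010.
Concatenate: 0101000111110010 = 0x51F2 (16 bits → U+51F2).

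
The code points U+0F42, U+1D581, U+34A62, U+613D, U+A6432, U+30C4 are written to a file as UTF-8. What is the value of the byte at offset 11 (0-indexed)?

U+0F42 → 3-byte form E0 BD 82 at offsets 0–2.
U+1D581 → 4-byte form F0 9D 96 81 at offsets 3–6.
U+34A62 → 4-byte form F0 B4 A9 A2 at offsets 7–10.
U+613D → 3-byte form E6 84 BD at offsets 11–13.
Offset 11 falls in char 4's range; it's byte 1 of E6 84 BD = 0xE6.

0xE6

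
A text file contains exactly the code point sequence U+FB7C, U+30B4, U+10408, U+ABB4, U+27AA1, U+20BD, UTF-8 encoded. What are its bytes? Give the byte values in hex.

EF AD BC E3 82 B4 F0 90 90 88 EA AE B4 F0 A7 AA A1 E2 82 BD

U+FB7C: 3-byte form → EF AD BC.
U+30B4: 3-byte form → E3 82 B4.
U+10408: 4-byte form → F0 90 90 88.
U+ABB4: 3-byte form → EA AE B4.
U+27AA1: 4-byte form → F0 A7 AA A1.
U+20BD: 3-byte form → E2 82 BD.
Concatenated (20 bytes): EF AD BC E3 82 B4 F0 90 90 88 EA AE B4 F0 A7 AA A1 E2 82 BD.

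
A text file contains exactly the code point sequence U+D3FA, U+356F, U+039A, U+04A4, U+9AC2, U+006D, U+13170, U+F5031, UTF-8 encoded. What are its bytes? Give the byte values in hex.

U+D3FA: 3-byte form → ED 8F BA.
U+356F: 3-byte form → E3 95 AF.
U+039A: 2-byte form → CE 9A.
U+04A4: 2-byte form → D2 A4.
U+9AC2: 3-byte form → E9 AB 82.
U+006D: 1-byte form → 6D.
U+13170: 4-byte form → F0 93 85 B0.
U+F5031: 4-byte form → F3 B5 80 B1.
Concatenated (22 bytes): ED 8F BA E3 95 AF CE 9A D2 A4 E9 AB 82 6D F0 93 85 B0 F3 B5 80 B1.

ED 8F BA E3 95 AF CE 9A D2 A4 E9 AB 82 6D F0 93 85 B0 F3 B5 80 B1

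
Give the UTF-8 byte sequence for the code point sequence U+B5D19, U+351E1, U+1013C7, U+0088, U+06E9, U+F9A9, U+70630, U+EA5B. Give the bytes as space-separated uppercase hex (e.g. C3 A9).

F2 B5 B4 99 F0 B5 87 A1 F4 81 8F 87 C2 88 DB A9 EF A6 A9 F1 B0 98 B0 EE A9 9B

U+B5D19: 4-byte form → F2 B5 B4 99.
U+351E1: 4-byte form → F0 B5 87 A1.
U+1013C7: 4-byte form → F4 81 8F 87.
U+0088: 2-byte form → C2 88.
U+06E9: 2-byte form → DB A9.
U+F9A9: 3-byte form → EF A6 A9.
U+70630: 4-byte form → F1 B0 98 B0.
U+EA5B: 3-byte form → EE A9 9B.
Concatenated (26 bytes): F2 B5 B4 99 F0 B5 87 A1 F4 81 8F 87 C2 88 DB A9 EF A6 A9 F1 B0 98 B0 EE A9 9B.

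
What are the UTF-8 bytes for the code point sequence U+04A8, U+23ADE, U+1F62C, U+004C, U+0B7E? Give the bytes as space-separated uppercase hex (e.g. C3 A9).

D2 A8 F0 A3 AB 9E F0 9F 98 AC 4C E0 AD BE

U+04A8: 2-byte form → D2 A8.
U+23ADE: 4-byte form → F0 A3 AB 9E.
U+1F62C: 4-byte form → F0 9F 98 AC.
U+004C: 1-byte form → 4C.
U+0B7E: 3-byte form → E0 AD BE.
Concatenated (14 bytes): D2 A8 F0 A3 AB 9E F0 9F 98 AC 4C E0 AD BE.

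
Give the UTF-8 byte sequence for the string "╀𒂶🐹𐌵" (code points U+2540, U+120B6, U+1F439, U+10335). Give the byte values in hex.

U+2540: 3-byte form → E2 95 80.
U+120B6: 4-byte form → F0 92 82 B6.
U+1F439: 4-byte form → F0 9F 90 B9.
U+10335: 4-byte form → F0 90 8C B5.
Concatenated (15 bytes): E2 95 80 F0 92 82 B6 F0 9F 90 B9 F0 90 8C B5.

E2 95 80 F0 92 82 B6 F0 9F 90 B9 F0 90 8C B5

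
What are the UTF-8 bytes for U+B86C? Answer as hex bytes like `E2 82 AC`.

U+B86C = 0xB86C = 47212 decimal. In range U+0800–U+FFFF → 3-byte form: 1110xxxx 10xxxxxx 10xxxxxx.
Binary (16 bits): 1011100001101100.
Split 4+6+6: 1011 | 100001 | 101100.
Byte 1: 11101011 = 0xEB.
Byte 2: 10100001 = 0xA1.
Byte 3: 10101100 = 0xAC.

EB A1 AC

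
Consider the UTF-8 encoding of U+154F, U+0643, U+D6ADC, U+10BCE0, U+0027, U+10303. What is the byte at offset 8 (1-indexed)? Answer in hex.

0xAB

1-indexed offset 8 is 0-indexed offset 7.
U+154F → 3-byte form E1 95 8F at offsets 0–2.
U+0643 → 2-byte form D9 83 at offsets 3–4.
U+D6ADC → 4-byte form F3 96 AB 9C at offsets 5–8.
Offset 7 falls in char 3's range; it's byte 3 of F3 96 AB 9C = 0xAB.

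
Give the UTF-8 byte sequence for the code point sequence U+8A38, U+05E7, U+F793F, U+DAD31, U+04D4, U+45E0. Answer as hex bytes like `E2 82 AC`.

U+8A38: 3-byte form → E8 A8 B8.
U+05E7: 2-byte form → D7 A7.
U+F793F: 4-byte form → F3 B7 A4 BF.
U+DAD31: 4-byte form → F3 9A B4 B1.
U+04D4: 2-byte form → D3 94.
U+45E0: 3-byte form → E4 97 A0.
Concatenated (18 bytes): E8 A8 B8 D7 A7 F3 B7 A4 BF F3 9A B4 B1 D3 94 E4 97 A0.

E8 A8 B8 D7 A7 F3 B7 A4 BF F3 9A B4 B1 D3 94 E4 97 A0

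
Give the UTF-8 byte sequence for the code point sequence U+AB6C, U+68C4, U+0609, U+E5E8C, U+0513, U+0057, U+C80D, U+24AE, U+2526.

EA AD AC E6 A3 84 D8 89 F3 A5 BA 8C D4 93 57 EC A0 8D E2 92 AE E2 94 A6

U+AB6C: 3-byte form → EA AD AC.
U+68C4: 3-byte form → E6 A3 84.
U+0609: 2-byte form → D8 89.
U+E5E8C: 4-byte form → F3 A5 BA 8C.
U+0513: 2-byte form → D4 93.
U+0057: 1-byte form → 57.
U+C80D: 3-byte form → EC A0 8D.
U+24AE: 3-byte form → E2 92 AE.
U+2526: 3-byte form → E2 94 A6.
Concatenated (24 bytes): EA AD AC E6 A3 84 D8 89 F3 A5 BA 8C D4 93 57 EC A0 8D E2 92 AE E2 94 A6.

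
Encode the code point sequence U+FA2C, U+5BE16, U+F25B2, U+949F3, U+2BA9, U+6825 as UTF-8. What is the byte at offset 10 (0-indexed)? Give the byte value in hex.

U+FA2C → 3-byte form EF A8 AC at offsets 0–2.
U+5BE16 → 4-byte form F1 9B B8 96 at offsets 3–6.
U+F25B2 → 4-byte form F3 B2 96 B2 at offsets 7–10.
Offset 10 falls in char 3's range; it's byte 4 of F3 B2 96 B2 = 0xB2.

0xB2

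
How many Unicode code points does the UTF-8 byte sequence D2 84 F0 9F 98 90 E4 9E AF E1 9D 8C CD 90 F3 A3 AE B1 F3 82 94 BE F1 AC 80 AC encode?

Byte at offset 0: 0xD2 = 11010010 → 2-byte char (#1). Advance 2.
Byte at offset 2: 0xF0 = 11110000 → 4-byte char (#2). Advance 4.
Byte at offset 6: 0xE4 = 11100100 → 3-byte char (#3). Advance 3.
Byte at offset 9: 0xE1 = 11100001 → 3-byte char (#4). Advance 3.
Byte at offset 12: 0xCD = 11001101 → 2-byte char (#5). Advance 2.
Byte at offset 14: 0xF3 = 11110011 → 4-byte char (#6). Advance 4.
Byte at offset 18: 0xF3 = 11110011 → 4-byte char (#7). Advance 4.
Byte at offset 22: 0xF1 = 11110001 → 4-byte char (#8). Advance 4.
Reached end at offset 26 after 8 code points.

8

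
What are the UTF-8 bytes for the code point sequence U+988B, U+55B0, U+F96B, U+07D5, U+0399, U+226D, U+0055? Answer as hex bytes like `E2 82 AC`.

U+988B: 3-byte form → E9 A2 8B.
U+55B0: 3-byte form → E5 96 B0.
U+F96B: 3-byte form → EF A5 AB.
U+07D5: 2-byte form → DF 95.
U+0399: 2-byte form → CE 99.
U+226D: 3-byte form → E2 89 AD.
U+0055: 1-byte form → 55.
Concatenated (17 bytes): E9 A2 8B E5 96 B0 EF A5 AB DF 95 CE 99 E2 89 AD 55.

E9 A2 8B E5 96 B0 EF A5 AB DF 95 CE 99 E2 89 AD 55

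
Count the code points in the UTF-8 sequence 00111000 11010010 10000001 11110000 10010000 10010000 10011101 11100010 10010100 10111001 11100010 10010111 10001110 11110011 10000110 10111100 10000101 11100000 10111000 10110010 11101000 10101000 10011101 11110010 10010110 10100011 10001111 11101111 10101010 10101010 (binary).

10

Byte at offset 0: 0x38 = 00111000 → 1-byte char (#1). Advance 1.
Byte at offset 1: 0xD2 = 11010010 → 2-byte char (#2). Advance 2.
Byte at offset 3: 0xF0 = 11110000 → 4-byte char (#3). Advance 4.
Byte at offset 7: 0xE2 = 11100010 → 3-byte char (#4). Advance 3.
Byte at offset 10: 0xE2 = 11100010 → 3-byte char (#5). Advance 3.
Byte at offset 13: 0xF3 = 11110011 → 4-byte char (#6). Advance 4.
Byte at offset 17: 0xE0 = 11100000 → 3-byte char (#7). Advance 3.
Byte at offset 20: 0xE8 = 11101000 → 3-byte char (#8). Advance 3.
Byte at offset 23: 0xF2 = 11110010 → 4-byte char (#9). Advance 4.
Byte at offset 27: 0xEF = 11101111 → 3-byte char (#10). Advance 3.
Reached end at offset 30 after 10 code points.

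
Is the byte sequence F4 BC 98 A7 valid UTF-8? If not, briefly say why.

Leading byte 0xF4 = 11110100 → 4-byte form.
Payload = 0x13C627, which exceeds U+10FFFF, the maximum Unicode code point. (Leading bytes F5–FF, or F4 followed by ≥ 0x90, are invalid.)

invalid (encodes a value above U+10FFFF)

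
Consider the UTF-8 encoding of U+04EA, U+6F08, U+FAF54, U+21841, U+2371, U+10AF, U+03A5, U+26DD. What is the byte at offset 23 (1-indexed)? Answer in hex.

0x9B

1-indexed offset 23 is 0-indexed offset 22.
U+04EA → 2-byte form D3 AA at offsets 0–1.
U+6F08 → 3-byte form E6 BC 88 at offsets 2–4.
U+FAF54 → 4-byte form F3 BA BD 94 at offsets 5–8.
U+21841 → 4-byte form F0 A1 A1 81 at offsets 9–12.
U+2371 → 3-byte form E2 8D B1 at offsets 13–15.
U+10AF → 3-byte form E1 82 AF at offsets 16–18.
U+03A5 → 2-byte form CE A5 at offsets 19–20.
U+26DD → 3-byte form E2 9B 9D at offsets 21–23.
Offset 22 falls in char 8's range; it's byte 2 of E2 9B 9D = 0x9B.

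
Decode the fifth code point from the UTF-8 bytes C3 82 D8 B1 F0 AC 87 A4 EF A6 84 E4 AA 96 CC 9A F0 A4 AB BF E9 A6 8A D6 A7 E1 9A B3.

Offset 0: leading byte 0xC3 = 11000011 → 2-byte char #1 = C3 82.
Offset 2: leading byte 0xD8 = 11011000 → 2-byte char #2 = D8 B1.
Offset 4: leading byte 0xF0 = 11110000 → 4-byte char #3 = F0 AC 87 A4.
Offset 8: leading byte 0xEF = 11101111 → 3-byte char #4 = EF A6 84.
Offset 11: leading byte 0xE4 = 11100100 → 3-byte char #5 = E4 AA 96.
Leading byte 0xE4 = 11100100 matches 1110xxxx → 3-byte sequence.
Byte 1: 0xE4 = 11100100, payload 0100 (4 bits).
Byte 2: 0xAA = 10101010 (10xxxxxx ✓), payload 101010.
Byte 3: 0x96 = 10010110 (10xxxxxx ✓), payload 010110.
Concatenate: 0100101010010110 = 0x4A96 (16 bits → U+4A96).

U+4A96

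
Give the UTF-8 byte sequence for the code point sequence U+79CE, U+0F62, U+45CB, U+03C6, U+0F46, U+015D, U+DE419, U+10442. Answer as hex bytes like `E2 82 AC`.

U+79CE: 3-byte form → E7 A7 8E.
U+0F62: 3-byte form → E0 BD A2.
U+45CB: 3-byte form → E4 97 8B.
U+03C6: 2-byte form → CF 86.
U+0F46: 3-byte form → E0 BD 86.
U+015D: 2-byte form → C5 9D.
U+DE419: 4-byte form → F3 9E 90 99.
U+10442: 4-byte form → F0 90 91 82.
Concatenated (24 bytes): E7 A7 8E E0 BD A2 E4 97 8B CF 86 E0 BD 86 C5 9D F3 9E 90 99 F0 90 91 82.

E7 A7 8E E0 BD A2 E4 97 8B CF 86 E0 BD 86 C5 9D F3 9E 90 99 F0 90 91 82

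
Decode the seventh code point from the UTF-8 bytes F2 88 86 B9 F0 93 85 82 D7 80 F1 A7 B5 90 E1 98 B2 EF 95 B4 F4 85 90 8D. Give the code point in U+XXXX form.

Offset 0: leading byte 0xF2 = 11110010 → 4-byte char #1 = F2 88 86 B9.
Offset 4: leading byte 0xF0 = 11110000 → 4-byte char #2 = F0 93 85 82.
Offset 8: leading byte 0xD7 = 11010111 → 2-byte char #3 = D7 80.
Offset 10: leading byte 0xF1 = 11110001 → 4-byte char #4 = F1 A7 B5 90.
Offset 14: leading byte 0xE1 = 11100001 → 3-byte char #5 = E1 98 B2.
Offset 17: leading byte 0xEF = 11101111 → 3-byte char #6 = EF 95 B4.
Offset 20: leading byte 0xF4 = 11110100 → 4-byte char #7 = F4 85 90 8D.
Leading byte 0xF4 = 11110100 matches 11110xxx → 4-byte sequence.
Byte 1: 0xF4 = 11110100, payload 100 (3 bits).
Byte 2: 0x85 = 10000101 (10xxxxxx ✓), payload 000101.
Byte 3: 0x90 = 10010000 (10xxxxxx ✓), payload 010000.
Byte 4: 0x8D = 10001101 (10xxxxxx ✓), payload 001101.
Concatenate: 100000101010000001101 = 0x10540D (21 bits → U+10540D).

U+10540D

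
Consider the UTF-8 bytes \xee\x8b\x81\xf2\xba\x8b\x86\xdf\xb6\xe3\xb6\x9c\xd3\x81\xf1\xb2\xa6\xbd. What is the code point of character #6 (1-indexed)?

U+729BD

Offset 0: leading byte 0xEE = 11101110 → 3-byte char #1 = EE 8B 81.
Offset 3: leading byte 0xF2 = 11110010 → 4-byte char #2 = F2 BA 8B 86.
Offset 7: leading byte 0xDF = 11011111 → 2-byte char #3 = DF B6.
Offset 9: leading byte 0xE3 = 11100011 → 3-byte char #4 = E3 B6 9C.
Offset 12: leading byte 0xD3 = 11010011 → 2-byte char #5 = D3 81.
Offset 14: leading byte 0xF1 = 11110001 → 4-byte char #6 = F1 B2 A6 BD.
Leading byte 0xF1 = 11110001 matches 11110xxx → 4-byte sequence.
Byte 1: 0xF1 = 11110001, payload 001 (3 bits).
Byte 2: 0xB2 = 10110010 (10xxxxxx ✓), payload 110010.
Byte 3: 0xA6 = 10100110 (10xxxxxx ✓), payload 100110.
Byte 4: 0xBD = 10111101 (10xxxxxx ✓), payload 111101.
Concatenate: 001110010100110111101 = 0x729BD (21 bits → U+729BD).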